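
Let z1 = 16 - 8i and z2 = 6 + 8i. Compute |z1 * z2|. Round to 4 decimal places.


Step 1: |z1| = sqrt(16^2 + (-8)^2) = sqrt(320)
Step 2: |z2| = sqrt(6^2 + 8^2) = sqrt(100)
Step 3: |z1*z2| = |z1|*|z2| = sqrt(320) * sqrt(100) = sqrt(320 * 100) = sqrt(32000)
Step 4: = 178.8854

178.8854


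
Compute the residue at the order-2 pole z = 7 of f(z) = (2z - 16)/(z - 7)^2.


Step 1: Pole of order 2 at z = 7
Step 2: Res = lim d/dz [(z - 7)^2 * f(z)] as z -> 7
Step 3: (z - 7)^2 * f(z) = 2z - 16
Step 4: d/dz[2z - 16] = 2

2


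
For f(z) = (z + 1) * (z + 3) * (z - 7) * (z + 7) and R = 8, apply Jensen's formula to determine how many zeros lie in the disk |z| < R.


Jensen's formula: (1/2pi)*integral log|f(Re^it)|dt = log|f(0)| + sum_{|a_k|<R} log(R/|a_k|)
Step 1: f(0) = 1 * 3 * (-7) * 7 = -147
Step 2: log|f(0)| = log|-1| + log|-3| + log|7| + log|-7| = 4.9904
Step 3: Zeros inside |z| < 8: -1, -3, 7, -7
Step 4: Jensen sum = log(8/1) + log(8/3) + log(8/7) + log(8/7) = 3.3273
Step 5: n(R) = number of terms in the Jensen sum = count of zeros inside |z| < 8 = 4

4


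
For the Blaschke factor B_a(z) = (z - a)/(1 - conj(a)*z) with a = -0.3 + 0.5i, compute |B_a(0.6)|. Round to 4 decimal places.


Step 1: Numerator z0 - a = 0.6 - (-0.3 + 0.5i) = 0.9 - 0.5i
Step 2: Denominator 1 - conj(a)*z0 = 1 - (-0.3 - 0.5i)*0.6 = 1.18 + 0.3i
Step 3: |z0 - a|^2 = 0.9^2 + (-0.5)^2 = 1.06; |1 - conj(a)*z0|^2 = 1.18^2 + 0.3^2 = 1.4824
Step 4: |B_a(0.6)| = sqrt(1.06 / 1.4824) = sqrt(0.715057)
Step 5: = 0.8456

0.8456


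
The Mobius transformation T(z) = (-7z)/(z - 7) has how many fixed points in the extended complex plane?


Step 1: Fixed points satisfy T(z) = z
Step 2: z^2 = 0
Step 3: Discriminant = 0^2 - 4*1*0 = 0
Step 4: Number of fixed points = 1

1


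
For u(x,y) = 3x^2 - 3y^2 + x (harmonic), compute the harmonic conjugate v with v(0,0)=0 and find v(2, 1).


Step 1: v_x = -u_y = 6y + 0
Step 2: v_y = u_x = 6x + 1
Step 3: v = 6xy + y + C
Step 4: v(0,0) = 0 => C = 0
Step 5: v(2, 1) = 13

13


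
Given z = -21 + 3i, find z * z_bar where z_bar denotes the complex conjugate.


Step 1: conj(z) = -21 - 3i
Step 2: z * conj(z) = (-21)^2 + 3^2
Step 3: = 441 + 9 = 450

450


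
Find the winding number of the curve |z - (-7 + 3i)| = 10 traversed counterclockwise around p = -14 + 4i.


Step 1: Center c = (-7, 3), radius = 10
Step 2: |p - c|^2 = (-7)^2 + 1^2 = 50
Step 3: r^2 = 100
Step 4: |p-c| < r so winding number = 1

1


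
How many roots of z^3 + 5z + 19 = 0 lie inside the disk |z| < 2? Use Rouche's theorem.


Step 1: On |z| = 2 the three terms have sizes |z^3| = 2^3 = 8, |5z| = 5*2 = 10, |19| = 19
Step 2: The dominant term is g(z) = 19; let h(z) = z^3 + 5z so f = g + h
Step 3: On |z| = 2: |g| = 19 and |h| <= 8 + 10 = 18
Step 4: Since 19 > 18, |h| < |g| on |z| = 2, so by Rouche f has the same number of zeros as g inside |z| < 2
Step 5: g(z) = 19 is a nonzero constant with no zeros inside |z| < 2. Answer = 0

0


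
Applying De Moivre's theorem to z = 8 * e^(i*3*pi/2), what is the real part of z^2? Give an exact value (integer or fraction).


Step 1: By De Moivre's theorem, z^2 = 8^2 * e^(i*2*3*pi/2) = 64 * (cos(3*pi) + i*sin(3*pi))
Step 2: |z|^2 = 8^2 = 64
Step 3: Reduce the angle mod 2*pi: 3*pi - 2*pi = pi
Step 4: cos(pi) = -1
Step 5: Re(z^2) = 64 * (-1) = -64

-64


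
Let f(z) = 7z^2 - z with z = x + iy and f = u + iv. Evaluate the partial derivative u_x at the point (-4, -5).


Step 1: f(z) = 7(x+iy)^2 - (x+iy) + 0
Step 2: u = 7(x^2 - y^2) - x + 0
Step 3: u_x = 14x - 1
Step 4: At (-4, -5): u_x = -56 - 1 = -57

-57


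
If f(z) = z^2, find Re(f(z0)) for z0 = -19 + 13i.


Step 1: z0 = -19 + 13i
Step 2: z0^2 = (-19)^2 - 13^2 - 494i
Step 3: real part = 361 - 169 = 192

192


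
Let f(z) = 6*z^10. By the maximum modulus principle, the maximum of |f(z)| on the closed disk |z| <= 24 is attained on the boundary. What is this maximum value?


Step 1: On |z| = 24, |f(z)| = 6 * |z|^10 = 6 * 24^10
Step 2: By maximum modulus principle, maximum is on boundary.
Step 3: Maximum = 6 * 63403380965376 = 380420285792256

380420285792256


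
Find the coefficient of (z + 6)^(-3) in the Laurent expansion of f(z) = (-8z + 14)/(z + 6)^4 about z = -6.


Step 1: Write the numerator in powers of (z + 6): -8z + 14 = -8(z + 6) + (-8*(-6) + 14) = -8(z + 6) + 62
Step 2: Divide by (z + 6)^4: f(z) = 62(z + 6)^(-4) - 8(z + 6)^(-3)
Step 3: This finite sum is the Laurent series of f about z = -6.
Step 4: Coefficient of (z + 6)^(-3) = coefficient of (z + 6) in the re-centred numerator = -8

-8


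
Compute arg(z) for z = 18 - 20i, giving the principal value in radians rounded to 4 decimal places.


Step 1: z = 18 - 20i
Step 2: arg(z) = atan2(-20, 18)
Step 3: arg(z) = -0.838

-0.838


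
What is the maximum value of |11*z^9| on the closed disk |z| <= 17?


Step 1: On |z| = 17, |f(z)| = 11 * |z|^9 = 11 * 17^9
Step 2: By maximum modulus principle, maximum is on boundary.
Step 3: Maximum = 11 * 118587876497 = 1304466641467

1304466641467


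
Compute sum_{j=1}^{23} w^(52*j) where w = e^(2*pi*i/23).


Step 1: The sum sum_{j=1}^{n} w^(k*j) equals n if n | k, else 0.
Step 2: Here n = 23, k = 52
Step 3: Does n divide k? 23 | 52 -> False
Step 4: Sum = 0

0


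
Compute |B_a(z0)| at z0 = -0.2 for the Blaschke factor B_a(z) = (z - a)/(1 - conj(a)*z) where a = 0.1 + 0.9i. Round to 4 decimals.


Step 1: Numerator z0 - a = -0.2 - (0.1 + 0.9i) = -0.3 - 0.9i
Step 2: Denominator 1 - conj(a)*z0 = 1 - (0.1 - 0.9i)*(-0.2) = 1.02 - 0.18i
Step 3: |z0 - a|^2 = (-0.3)^2 + (-0.9)^2 = 0.9; |1 - conj(a)*z0|^2 = 1.02^2 + (-0.18)^2 = 1.0728
Step 4: |B_a(-0.2)| = sqrt(0.9 / 1.0728) = sqrt(0.838926)
Step 5: = 0.9159

0.9159


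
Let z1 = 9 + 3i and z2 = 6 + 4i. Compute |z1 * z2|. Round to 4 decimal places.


Step 1: |z1| = sqrt(9^2 + 3^2) = sqrt(90)
Step 2: |z2| = sqrt(6^2 + 4^2) = sqrt(52)
Step 3: |z1*z2| = |z1|*|z2| = sqrt(90) * sqrt(52) = sqrt(90 * 52) = sqrt(4680)
Step 4: = 68.4105

68.4105


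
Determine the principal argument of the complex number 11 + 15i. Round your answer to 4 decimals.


Step 1: z = 11 + 15i
Step 2: arg(z) = atan2(15, 11)
Step 3: arg(z) = 0.938

0.938


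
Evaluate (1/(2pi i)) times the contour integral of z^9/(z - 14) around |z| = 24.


Step 1: f(z) = z^9, a = 14 is inside |z| = 24
Step 2: By Cauchy integral formula: (1/(2pi*i)) * integral = f(a)
Step 3: f(14) = 14^9 = 20661046784

20661046784


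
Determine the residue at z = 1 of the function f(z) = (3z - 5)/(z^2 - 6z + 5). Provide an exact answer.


Step 1: Q(z) = z^2 - 6z + 5 = (z - 1)(z - 5)
Step 2: Q'(z) = 2z - 6
Step 3: Q'(1) = -4, P(1) = -2
Step 4: Res = P(1)/Q'(1) = -2/(-4) = 1/2

1/2


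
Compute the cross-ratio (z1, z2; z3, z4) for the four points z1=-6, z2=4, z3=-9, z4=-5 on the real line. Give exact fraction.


Step 1: (z1-z3)(z2-z4) = 3 * 9 = 27
Step 2: (z1-z4)(z2-z3) = (-1) * 13 = -13
Step 3: Cross-ratio = -27/13 = -27/13

-27/13


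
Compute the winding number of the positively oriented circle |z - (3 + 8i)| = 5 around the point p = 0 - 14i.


Step 1: Center c = (3, 8), radius = 5
Step 2: |p - c|^2 = (-3)^2 + (-22)^2 = 493
Step 3: r^2 = 25
Step 4: |p-c| > r so winding number = 0

0


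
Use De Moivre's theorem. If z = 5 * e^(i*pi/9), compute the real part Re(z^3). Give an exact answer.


Step 1: By De Moivre's theorem, z^3 = 5^3 * e^(i*3*pi/9) = 125 * (cos(pi/3) + i*sin(pi/3))
Step 2: |z|^3 = 5^3 = 125
Step 3: The angle pi/3 already lies in [0, 2*pi)
Step 4: cos(pi/3) = 1/2
Step 5: Re(z^3) = 125 * 1/2 = 125/2

125/2


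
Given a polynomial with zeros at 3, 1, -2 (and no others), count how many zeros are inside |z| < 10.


Step 1: Check each root:
  z = 3: |3| = 3 < 10
  z = 1: |1| = 1 < 10
  z = -2: |-2| = 2 < 10
Step 2: Count = 3

3


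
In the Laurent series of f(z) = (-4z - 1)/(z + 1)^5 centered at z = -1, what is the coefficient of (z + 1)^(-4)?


Step 1: Write the numerator in powers of (z + 1): -4z - 1 = -4(z + 1) + (-4*(-1) - 1) = -4(z + 1) + 3
Step 2: Divide by (z + 1)^5: f(z) = 3(z + 1)^(-5) - 4(z + 1)^(-4)
Step 3: This finite sum is the Laurent series of f about z = -1.
Step 4: Coefficient of (z + 1)^(-4) = coefficient of (z + 1) in the re-centred numerator = -4

-4


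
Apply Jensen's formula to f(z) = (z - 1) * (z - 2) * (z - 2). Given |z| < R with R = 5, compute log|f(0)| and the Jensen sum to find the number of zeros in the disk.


Jensen's formula: (1/2pi)*integral log|f(Re^it)|dt = log|f(0)| + sum_{|a_k|<R} log(R/|a_k|)
Step 1: f(0) = (-1) * (-2) * (-2) = -4
Step 2: log|f(0)| = log|1| + log|2| + log|2| = 1.3863
Step 3: Zeros inside |z| < 5: 1, 2, 2
Step 4: Jensen sum = log(5/1) + log(5/2) + log(5/2) = 3.442
Step 5: n(R) = number of terms in the Jensen sum = count of zeros inside |z| < 5 = 3

3


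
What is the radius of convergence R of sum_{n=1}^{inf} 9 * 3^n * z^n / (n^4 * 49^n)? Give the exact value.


Step 1: General term a_n = 9 * 3^n / (n^4 * 49^n)
Step 2: By the root test, |a_n|^(1/n) = 9^(1/n) * 3 / (n^(4/n) * 49) -> 3/49 as n -> infinity (since 9^(1/n) -> 1 and n^(4/n) -> 1)
Step 3: R = 1/lim|a_n|^(1/n) = 49/3

49/3


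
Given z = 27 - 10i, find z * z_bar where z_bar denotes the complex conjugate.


Step 1: conj(z) = 27 + 10i
Step 2: z * conj(z) = 27^2 + (-10)^2
Step 3: = 729 + 100 = 829

829


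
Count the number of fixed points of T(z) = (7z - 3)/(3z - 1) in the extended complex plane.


Step 1: Fixed points satisfy T(z) = z
Step 2: 3z^2 - 8z + 3 = 0
Step 3: Discriminant = (-8)^2 - 4*3*3 = 28
Step 4: Number of fixed points = 2

2


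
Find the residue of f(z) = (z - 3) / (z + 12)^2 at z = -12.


Step 1: Pole of order 2 at z = -12
Step 2: Res = lim d/dz [(z + 12)^2 * f(z)] as z -> -12
Step 3: (z + 12)^2 * f(z) = z - 3
Step 4: d/dz[z - 3] = 1

1


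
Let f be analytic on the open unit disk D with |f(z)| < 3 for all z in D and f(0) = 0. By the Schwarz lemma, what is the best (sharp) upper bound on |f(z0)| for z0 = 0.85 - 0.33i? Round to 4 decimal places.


Step 1: g = f/3 maps D -> D with g(0) = 0, so by the Schwarz lemma |g(z)| <= |z|, i.e. |f(z)| <= 3|z|; this is sharp (f(z) = 3z).
Step 2: |z0|^2 = 0.85^2 + (-0.33)^2 = 0.8314
Step 3: |z0| = sqrt(0.8314) = 0.911811
Step 4: Best bound = 3 * |z0| = 3 * 0.911811 = 2.7354

2.7354


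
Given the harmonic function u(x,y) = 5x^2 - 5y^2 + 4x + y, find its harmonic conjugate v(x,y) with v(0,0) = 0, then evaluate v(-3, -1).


Step 1: v_x = -u_y = 10y - 1
Step 2: v_y = u_x = 10x + 4
Step 3: v = 10xy - x + 4y + C
Step 4: v(0,0) = 0 => C = 0
Step 5: v(-3, -1) = 29

29


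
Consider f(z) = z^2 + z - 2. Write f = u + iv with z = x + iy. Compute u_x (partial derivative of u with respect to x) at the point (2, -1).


Step 1: f(z) = (x+iy)^2 + (x+iy) - 2
Step 2: u = (x^2 - y^2) + x - 2
Step 3: u_x = 2x + 1
Step 4: At (2, -1): u_x = 4 + 1 = 5

5


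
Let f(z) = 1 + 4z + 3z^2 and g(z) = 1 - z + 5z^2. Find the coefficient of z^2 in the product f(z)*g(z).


Step 1: z^2 term in f*g comes from: (1)*(5z^2) + (4z)*(-z) + (3z^2)*(1)
Step 2: = 5 - 4 + 3
Step 3: = 4

4


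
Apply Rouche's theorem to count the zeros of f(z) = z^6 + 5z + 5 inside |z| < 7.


Step 1: On |z| = 7 the three terms have sizes |z^6| = 7^6 = 117649, |5z| = 5*7 = 35, |5| = 5
Step 2: The dominant term is g(z) = z^6; let h(z) = 5z + 5 so f = g + h
Step 3: On |z| = 7: |g| = 117649 and |h| <= 35 + 5 = 40
Step 4: Since 117649 > 40, |h| < |g| on |z| = 7, so by Rouche f has the same number of zeros as g inside |z| < 7
Step 5: g(z) = z^6 has 6 zeros (all at the origin) inside |z| < 7. Answer = 6

6


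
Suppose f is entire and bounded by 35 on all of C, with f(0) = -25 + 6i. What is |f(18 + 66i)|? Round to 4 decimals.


Step 1: By Liouville's theorem, a bounded entire function is constant.
Step 2: f(z) = f(0) = -25 + 6i for all z.
Step 3: |f(w)| = |-25 + 6i| = sqrt(625 + 36)
Step 4: = 25.7099

25.7099


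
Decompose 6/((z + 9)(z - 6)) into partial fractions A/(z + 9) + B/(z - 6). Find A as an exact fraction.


Step 1: Multiply both sides by (z + 9) and set z = -9
Step 2: A = 6 / (-9 - 6)
Step 3: A = 6 / (-15)
Step 4: A = -2/5

-2/5


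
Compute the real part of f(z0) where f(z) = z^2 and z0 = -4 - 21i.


Step 1: z0 = -4 - 21i
Step 2: z0^2 = (-4)^2 - (-21)^2 + 168i
Step 3: real part = 16 - 441 = -425

-425


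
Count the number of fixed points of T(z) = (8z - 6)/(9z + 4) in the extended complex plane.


Step 1: Fixed points satisfy T(z) = z
Step 2: 9z^2 - 4z + 6 = 0
Step 3: Discriminant = (-4)^2 - 4*9*6 = -200
Step 4: Number of fixed points = 2

2


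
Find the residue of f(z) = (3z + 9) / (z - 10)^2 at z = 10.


Step 1: Pole of order 2 at z = 10
Step 2: Res = lim d/dz [(z - 10)^2 * f(z)] as z -> 10
Step 3: (z - 10)^2 * f(z) = 3z + 9
Step 4: d/dz[3z + 9] = 3

3


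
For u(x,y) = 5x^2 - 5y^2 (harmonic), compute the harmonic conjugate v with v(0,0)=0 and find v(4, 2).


Step 1: v_x = -u_y = 10y + 0
Step 2: v_y = u_x = 10x + 0
Step 3: v = 10xy + C
Step 4: v(0,0) = 0 => C = 0
Step 5: v(4, 2) = 80

80


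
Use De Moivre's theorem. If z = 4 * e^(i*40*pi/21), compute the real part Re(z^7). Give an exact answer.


Step 1: By De Moivre's theorem, z^7 = 4^7 * e^(i*7*40*pi/21) = 16384 * (cos(40*pi/3) + i*sin(40*pi/3))
Step 2: |z|^7 = 4^7 = 16384
Step 3: Reduce the angle mod 2*pi: 40*pi/3 - 12*pi = 4*pi/3
Step 4: cos(4*pi/3) = -1/2
Step 5: Re(z^7) = 16384 * (-1/2) = -8192

-8192


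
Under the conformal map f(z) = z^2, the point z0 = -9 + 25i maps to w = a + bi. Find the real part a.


Step 1: z0 = -9 + 25i
Step 2: z0^2 = (-9)^2 - 25^2 - 450i
Step 3: real part = 81 - 625 = -544

-544


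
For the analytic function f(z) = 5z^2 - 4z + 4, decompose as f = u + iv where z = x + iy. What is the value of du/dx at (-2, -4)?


Step 1: f(z) = 5(x+iy)^2 - 4(x+iy) + 4
Step 2: u = 5(x^2 - y^2) - 4x + 4
Step 3: u_x = 10x - 4
Step 4: At (-2, -4): u_x = -20 - 4 = -24

-24


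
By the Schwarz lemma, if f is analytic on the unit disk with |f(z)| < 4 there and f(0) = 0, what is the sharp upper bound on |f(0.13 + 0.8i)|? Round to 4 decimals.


Step 1: g = f/4 maps D -> D with g(0) = 0, so by the Schwarz lemma |g(z)| <= |z|, i.e. |f(z)| <= 4|z|; this is sharp (f(z) = 4z).
Step 2: |z0|^2 = 0.13^2 + 0.8^2 = 0.6569
Step 3: |z0| = sqrt(0.6569) = 0.810494
Step 4: Best bound = 4 * |z0| = 4 * 0.810494 = 3.242

3.242


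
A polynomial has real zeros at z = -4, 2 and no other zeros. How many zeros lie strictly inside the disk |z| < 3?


Step 1: Check each root:
  z = -4: |-4| = 4 >= 3
  z = 2: |2| = 2 < 3
Step 2: Count = 1

1


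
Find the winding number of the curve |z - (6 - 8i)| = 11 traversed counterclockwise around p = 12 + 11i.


Step 1: Center c = (6, -8), radius = 11
Step 2: |p - c|^2 = 6^2 + 19^2 = 397
Step 3: r^2 = 121
Step 4: |p-c| > r so winding number = 0

0


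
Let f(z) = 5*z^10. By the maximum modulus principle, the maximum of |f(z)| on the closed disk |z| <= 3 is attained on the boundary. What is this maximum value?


Step 1: On |z| = 3, |f(z)| = 5 * |z|^10 = 5 * 3^10
Step 2: By maximum modulus principle, maximum is on boundary.
Step 3: Maximum = 5 * 59049 = 295245

295245


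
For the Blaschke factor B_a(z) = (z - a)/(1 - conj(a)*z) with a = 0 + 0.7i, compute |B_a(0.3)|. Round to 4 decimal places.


Step 1: Numerator z0 - a = 0.3 - (0 + 0.7i) = 0.3 - 0.7i
Step 2: Denominator 1 - conj(a)*z0 = 1 - (0 - 0.7i)*0.3 = 1 + 0.21i
Step 3: |z0 - a|^2 = 0.3^2 + (-0.7)^2 = 0.58; |1 - conj(a)*z0|^2 = 1^2 + 0.21^2 = 1.0441
Step 4: |B_a(0.3)| = sqrt(0.58 / 1.0441) = sqrt(0.555502)
Step 5: = 0.7453

0.7453


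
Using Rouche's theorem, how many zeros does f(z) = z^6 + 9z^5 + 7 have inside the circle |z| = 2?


Step 1: On |z| = 2 the three terms have sizes |z^6| = 2^6 = 64, |9z^5| = 9*2^5 = 288, |7| = 7
Step 2: The dominant term is g(z) = 9z^5; let h(z) = z^6 + 7 so f = g + h
Step 3: On |z| = 2: |g| = 288 and |h| <= 64 + 7 = 71
Step 4: Since 288 > 71, |h| < |g| on |z| = 2, so by Rouche f has the same number of zeros as g inside |z| < 2
Step 5: g(z) = 9z^5 has 5 zeros (at the origin, multiplicity 5) inside |z| < 2. Answer = 5

5


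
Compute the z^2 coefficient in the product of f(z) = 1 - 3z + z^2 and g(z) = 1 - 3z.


Step 1: z^2 term in f*g comes from: (1)*(0) + (-3z)*(-3z) + (z^2)*(1)
Step 2: = 0 + 9 + 1
Step 3: = 10

10


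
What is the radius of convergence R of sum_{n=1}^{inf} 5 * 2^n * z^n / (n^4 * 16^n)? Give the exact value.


Step 1: General term a_n = 5 * 2^n / (n^4 * 16^n)
Step 2: By the root test, |a_n|^(1/n) = 5^(1/n) * 2 / (n^(4/n) * 16) -> 2/16 as n -> infinity (since 5^(1/n) -> 1 and n^(4/n) -> 1)
Step 3: R = 1/lim|a_n|^(1/n) = 16/2 = 8

8


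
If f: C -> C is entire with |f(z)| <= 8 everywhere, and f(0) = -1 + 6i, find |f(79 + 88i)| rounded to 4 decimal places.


Step 1: By Liouville's theorem, a bounded entire function is constant.
Step 2: f(z) = f(0) = -1 + 6i for all z.
Step 3: |f(w)| = |-1 + 6i| = sqrt(1 + 36)
Step 4: = 6.0828

6.0828


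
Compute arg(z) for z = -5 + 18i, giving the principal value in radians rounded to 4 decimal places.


Step 1: z = -5 + 18i
Step 2: arg(z) = atan2(18, -5)
Step 3: arg(z) = 1.8417

1.8417


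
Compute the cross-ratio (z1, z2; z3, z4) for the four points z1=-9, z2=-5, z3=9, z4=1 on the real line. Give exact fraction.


Step 1: (z1-z3)(z2-z4) = (-18) * (-6) = 108
Step 2: (z1-z4)(z2-z3) = (-10) * (-14) = 140
Step 3: Cross-ratio = 108/140 = 27/35

27/35


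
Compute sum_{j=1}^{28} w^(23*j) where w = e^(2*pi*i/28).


Step 1: The sum sum_{j=1}^{n} w^(k*j) equals n if n | k, else 0.
Step 2: Here n = 28, k = 23
Step 3: Does n divide k? 28 | 23 -> False
Step 4: Sum = 0

0


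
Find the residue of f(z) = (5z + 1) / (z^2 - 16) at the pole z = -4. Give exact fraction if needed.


Step 1: Q(z) = z^2 - 16 = (z + 4)(z - 4)
Step 2: Q'(z) = 2z
Step 3: Q'(-4) = -8, P(-4) = -19
Step 4: Res = P(-4)/Q'(-4) = -19/(-8) = 19/8

19/8


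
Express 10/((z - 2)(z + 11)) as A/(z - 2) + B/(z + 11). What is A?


Step 1: Multiply both sides by (z - 2) and set z = 2
Step 2: A = 10 / (2 + 11)
Step 3: A = 10 / 13
Step 4: A = 10/13

10/13


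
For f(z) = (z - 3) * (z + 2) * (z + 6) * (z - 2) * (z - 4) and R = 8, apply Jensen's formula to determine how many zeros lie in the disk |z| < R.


Jensen's formula: (1/2pi)*integral log|f(Re^it)|dt = log|f(0)| + sum_{|a_k|<R} log(R/|a_k|)
Step 1: f(0) = (-3) * 2 * 6 * (-2) * (-4) = -288
Step 2: log|f(0)| = log|3| + log|-2| + log|-6| + log|2| + log|4| = 5.663
Step 3: Zeros inside |z| < 8: 3, -2, -6, 2, 4
Step 4: Jensen sum = log(8/3) + log(8/2) + log(8/6) + log(8/2) + log(8/4) = 4.7342
Step 5: n(R) = number of terms in the Jensen sum = count of zeros inside |z| < 8 = 5

5


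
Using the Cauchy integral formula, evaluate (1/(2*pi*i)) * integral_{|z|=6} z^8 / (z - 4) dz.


Step 1: f(z) = z^8, a = 4 is inside |z| = 6
Step 2: By Cauchy integral formula: (1/(2pi*i)) * integral = f(a)
Step 3: f(4) = 4^8 = 65536

65536


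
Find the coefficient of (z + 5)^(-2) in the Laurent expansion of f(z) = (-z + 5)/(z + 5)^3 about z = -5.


Step 1: Write the numerator in powers of (z + 5): -z + 5 = -(z + 5) + (-1*(-5) + 5) = -(z + 5) + 10
Step 2: Divide by (z + 5)^3: f(z) = 10(z + 5)^(-3) - (z + 5)^(-2)
Step 3: This finite sum is the Laurent series of f about z = -5.
Step 4: Coefficient of (z + 5)^(-2) = coefficient of (z + 5) in the re-centred numerator = -1

-1


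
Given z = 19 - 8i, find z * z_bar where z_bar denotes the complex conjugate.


Step 1: conj(z) = 19 + 8i
Step 2: z * conj(z) = 19^2 + (-8)^2
Step 3: = 361 + 64 = 425

425


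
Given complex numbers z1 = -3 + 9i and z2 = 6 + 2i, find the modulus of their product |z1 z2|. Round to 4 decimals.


Step 1: |z1| = sqrt((-3)^2 + 9^2) = sqrt(90)
Step 2: |z2| = sqrt(6^2 + 2^2) = sqrt(40)
Step 3: |z1*z2| = |z1|*|z2| = sqrt(90) * sqrt(40) = sqrt(90 * 40) = sqrt(3600)
Step 4: = 60.0

60.0


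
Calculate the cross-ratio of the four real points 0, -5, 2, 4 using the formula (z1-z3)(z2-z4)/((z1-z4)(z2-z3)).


Step 1: (z1-z3)(z2-z4) = (-2) * (-9) = 18
Step 2: (z1-z4)(z2-z3) = (-4) * (-7) = 28
Step 3: Cross-ratio = 18/28 = 9/14

9/14


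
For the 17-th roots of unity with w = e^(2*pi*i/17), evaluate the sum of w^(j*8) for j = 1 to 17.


Step 1: The sum sum_{j=1}^{n} w^(k*j) equals n if n | k, else 0.
Step 2: Here n = 17, k = 8
Step 3: Does n divide k? 17 | 8 -> False
Step 4: Sum = 0

0


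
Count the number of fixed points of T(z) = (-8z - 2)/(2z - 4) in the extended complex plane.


Step 1: Fixed points satisfy T(z) = z
Step 2: 2z^2 + 4z + 2 = 0
Step 3: Discriminant = 4^2 - 4*2*2 = 0
Step 4: Number of fixed points = 1

1


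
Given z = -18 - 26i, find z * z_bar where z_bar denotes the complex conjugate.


Step 1: conj(z) = -18 + 26i
Step 2: z * conj(z) = (-18)^2 + (-26)^2
Step 3: = 324 + 676 = 1000

1000


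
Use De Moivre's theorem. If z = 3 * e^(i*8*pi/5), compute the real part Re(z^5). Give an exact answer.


Step 1: By De Moivre's theorem, z^5 = 3^5 * e^(i*5*8*pi/5) = 243 * (cos(8*pi) + i*sin(8*pi))
Step 2: |z|^5 = 3^5 = 243
Step 3: Reduce the angle mod 2*pi: 8*pi - 8*pi = 0
Step 4: cos(0) = 1
Step 5: Re(z^5) = 243 * 1 = 243

243


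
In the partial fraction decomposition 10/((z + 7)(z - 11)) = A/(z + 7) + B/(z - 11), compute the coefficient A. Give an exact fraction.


Step 1: Multiply both sides by (z + 7) and set z = -7
Step 2: A = 10 / (-7 - 11)
Step 3: A = 10 / (-18)
Step 4: A = -5/9

-5/9


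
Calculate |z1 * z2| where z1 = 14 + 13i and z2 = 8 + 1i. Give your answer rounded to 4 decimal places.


Step 1: |z1| = sqrt(14^2 + 13^2) = sqrt(365)
Step 2: |z2| = sqrt(8^2 + 1^2) = sqrt(65)
Step 3: |z1*z2| = |z1|*|z2| = sqrt(365) * sqrt(65) = sqrt(365 * 65) = sqrt(23725)
Step 4: = 154.0292

154.0292


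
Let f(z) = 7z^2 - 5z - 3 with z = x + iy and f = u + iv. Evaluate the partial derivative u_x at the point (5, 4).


Step 1: f(z) = 7(x+iy)^2 - 5(x+iy) - 3
Step 2: u = 7(x^2 - y^2) - 5x - 3
Step 3: u_x = 14x - 5
Step 4: At (5, 4): u_x = 70 - 5 = 65

65


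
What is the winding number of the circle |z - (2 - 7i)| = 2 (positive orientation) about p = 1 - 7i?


Step 1: Center c = (2, -7), radius = 2
Step 2: |p - c|^2 = (-1)^2 + 0^2 = 1
Step 3: r^2 = 4
Step 4: |p-c| < r so winding number = 1

1


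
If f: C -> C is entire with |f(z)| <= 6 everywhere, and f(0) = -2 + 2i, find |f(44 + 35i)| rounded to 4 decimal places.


Step 1: By Liouville's theorem, a bounded entire function is constant.
Step 2: f(z) = f(0) = -2 + 2i for all z.
Step 3: |f(w)| = |-2 + 2i| = sqrt(4 + 4)
Step 4: = 2.8284

2.8284


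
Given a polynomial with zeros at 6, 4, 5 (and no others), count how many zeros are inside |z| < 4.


Step 1: Check each root:
  z = 6: |6| = 6 >= 4
  z = 4: |4| = 4 >= 4
  z = 5: |5| = 5 >= 4
Step 2: Count = 0

0


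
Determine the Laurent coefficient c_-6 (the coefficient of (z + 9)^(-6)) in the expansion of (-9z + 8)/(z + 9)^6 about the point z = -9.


Step 1: Write the numerator in powers of (z + 9): -9z + 8 = -9(z + 9) + (-9*(-9) + 8) = -9(z + 9) + 89
Step 2: Divide by (z + 9)^6: f(z) = 89(z + 9)^(-6) - 9(z + 9)^(-5)
Step 3: This finite sum is the Laurent series of f about z = -9.
Step 4: Coefficient of (z + 9)^(-6) = -9*(-9) + 8 = 89

89


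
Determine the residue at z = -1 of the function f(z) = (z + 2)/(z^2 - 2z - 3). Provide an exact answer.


Step 1: Q(z) = z^2 - 2z - 3 = (z + 1)(z - 3)
Step 2: Q'(z) = 2z - 2
Step 3: Q'(-1) = -4, P(-1) = 1
Step 4: Res = P(-1)/Q'(-1) = 1/(-4) = -1/4

-1/4


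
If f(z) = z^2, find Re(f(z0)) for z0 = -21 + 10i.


Step 1: z0 = -21 + 10i
Step 2: z0^2 = (-21)^2 - 10^2 - 420i
Step 3: real part = 441 - 100 = 341

341


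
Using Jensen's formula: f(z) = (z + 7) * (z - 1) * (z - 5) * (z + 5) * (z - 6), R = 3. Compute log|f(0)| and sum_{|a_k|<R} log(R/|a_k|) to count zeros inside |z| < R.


Jensen's formula: (1/2pi)*integral log|f(Re^it)|dt = log|f(0)| + sum_{|a_k|<R} log(R/|a_k|)
Step 1: f(0) = 7 * (-1) * (-5) * 5 * (-6) = -1050
Step 2: log|f(0)| = log|-7| + log|1| + log|5| + log|-5| + log|6| = 6.9565
Step 3: Zeros inside |z| < 3: 1
Step 4: Jensen sum = log(3/1) = 1.0986
Step 5: n(R) = number of terms in the Jensen sum = count of zeros inside |z| < 3 = 1

1


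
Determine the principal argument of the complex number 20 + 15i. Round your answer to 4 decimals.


Step 1: z = 20 + 15i
Step 2: arg(z) = atan2(15, 20)
Step 3: arg(z) = 0.6435

0.6435


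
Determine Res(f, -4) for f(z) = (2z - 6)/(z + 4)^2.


Step 1: Pole of order 2 at z = -4
Step 2: Res = lim d/dz [(z + 4)^2 * f(z)] as z -> -4
Step 3: (z + 4)^2 * f(z) = 2z - 6
Step 4: d/dz[2z - 6] = 2

2


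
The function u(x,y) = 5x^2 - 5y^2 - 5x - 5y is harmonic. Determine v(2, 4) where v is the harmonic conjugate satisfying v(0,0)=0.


Step 1: v_x = -u_y = 10y + 5
Step 2: v_y = u_x = 10x - 5
Step 3: v = 10xy + 5x - 5y + C
Step 4: v(0,0) = 0 => C = 0
Step 5: v(2, 4) = 70

70


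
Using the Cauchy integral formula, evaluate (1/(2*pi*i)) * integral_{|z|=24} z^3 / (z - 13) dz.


Step 1: f(z) = z^3, a = 13 is inside |z| = 24
Step 2: By Cauchy integral formula: (1/(2pi*i)) * integral = f(a)
Step 3: f(13) = 13^3 = 2197

2197


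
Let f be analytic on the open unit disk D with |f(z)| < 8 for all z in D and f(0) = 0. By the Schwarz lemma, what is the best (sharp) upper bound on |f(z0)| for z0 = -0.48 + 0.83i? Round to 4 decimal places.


Step 1: g = f/8 maps D -> D with g(0) = 0, so by the Schwarz lemma |g(z)| <= |z|, i.e. |f(z)| <= 8|z|; this is sharp (f(z) = 8z).
Step 2: |z0|^2 = (-0.48)^2 + 0.83^2 = 0.9193
Step 3: |z0| = sqrt(0.9193) = 0.958801
Step 4: Best bound = 8 * |z0| = 8 * 0.958801 = 7.6704

7.6704


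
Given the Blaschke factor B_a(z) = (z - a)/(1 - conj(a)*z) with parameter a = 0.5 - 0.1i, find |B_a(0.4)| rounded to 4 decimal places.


Step 1: Numerator z0 - a = 0.4 - (0.5 - 0.1i) = -0.1 + 0.1i
Step 2: Denominator 1 - conj(a)*z0 = 1 - (0.5 + 0.1i)*0.4 = 0.8 - 0.04i
Step 3: |z0 - a|^2 = (-0.1)^2 + 0.1^2 = 0.02; |1 - conj(a)*z0|^2 = 0.8^2 + (-0.04)^2 = 0.6416
Step 4: |B_a(0.4)| = sqrt(0.02 / 0.6416) = sqrt(0.031172)
Step 5: = 0.1766

0.1766


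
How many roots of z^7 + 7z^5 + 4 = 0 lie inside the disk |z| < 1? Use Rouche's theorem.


Step 1: On |z| = 1 the three terms have sizes |z^7| = 1^7 = 1, |7z^5| = 7*1^5 = 7, |4| = 4
Step 2: The dominant term is g(z) = 7z^5; let h(z) = z^7 + 4 so f = g + h
Step 3: On |z| = 1: |g| = 7 and |h| <= 1 + 4 = 5
Step 4: Since 7 > 5, |h| < |g| on |z| = 1, so by Rouche f has the same number of zeros as g inside |z| < 1
Step 5: g(z) = 7z^5 has 5 zeros (at the origin, multiplicity 5) inside |z| < 1. Answer = 5

5


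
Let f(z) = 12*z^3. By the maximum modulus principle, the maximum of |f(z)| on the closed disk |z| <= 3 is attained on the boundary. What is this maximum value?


Step 1: On |z| = 3, |f(z)| = 12 * |z|^3 = 12 * 3^3
Step 2: By maximum modulus principle, maximum is on boundary.
Step 3: Maximum = 12 * 27 = 324

324


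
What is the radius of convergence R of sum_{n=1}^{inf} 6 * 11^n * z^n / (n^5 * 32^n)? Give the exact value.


Step 1: General term a_n = 6 * 11^n / (n^5 * 32^n)
Step 2: By the root test, |a_n|^(1/n) = 6^(1/n) * 11 / (n^(5/n) * 32) -> 11/32 as n -> infinity (since 6^(1/n) -> 1 and n^(5/n) -> 1)
Step 3: R = 1/lim|a_n|^(1/n) = 32/11

32/11


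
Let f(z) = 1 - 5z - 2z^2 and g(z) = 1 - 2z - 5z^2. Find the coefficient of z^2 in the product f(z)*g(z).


Step 1: z^2 term in f*g comes from: (1)*(-5z^2) + (-5z)*(-2z) + (-2z^2)*(1)
Step 2: = -5 + 10 - 2
Step 3: = 3

3


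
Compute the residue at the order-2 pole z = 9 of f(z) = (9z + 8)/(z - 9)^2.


Step 1: Pole of order 2 at z = 9
Step 2: Res = lim d/dz [(z - 9)^2 * f(z)] as z -> 9
Step 3: (z - 9)^2 * f(z) = 9z + 8
Step 4: d/dz[9z + 8] = 9

9


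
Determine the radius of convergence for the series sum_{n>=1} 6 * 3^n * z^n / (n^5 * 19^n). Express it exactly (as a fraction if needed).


Step 1: General term a_n = 6 * 3^n / (n^5 * 19^n)
Step 2: By the root test, |a_n|^(1/n) = 6^(1/n) * 3 / (n^(5/n) * 19) -> 3/19 as n -> infinity (since 6^(1/n) -> 1 and n^(5/n) -> 1)
Step 3: R = 1/lim|a_n|^(1/n) = 19/3

19/3


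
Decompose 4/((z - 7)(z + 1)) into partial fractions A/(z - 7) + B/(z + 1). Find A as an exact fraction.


Step 1: Multiply both sides by (z - 7) and set z = 7
Step 2: A = 4 / (7 + 1)
Step 3: A = 4 / 8
Step 4: A = 1/2

1/2


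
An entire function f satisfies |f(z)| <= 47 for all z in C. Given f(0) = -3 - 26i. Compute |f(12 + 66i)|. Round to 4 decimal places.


Step 1: By Liouville's theorem, a bounded entire function is constant.
Step 2: f(z) = f(0) = -3 - 26i for all z.
Step 3: |f(w)| = |-3 - 26i| = sqrt(9 + 676)
Step 4: = 26.1725

26.1725


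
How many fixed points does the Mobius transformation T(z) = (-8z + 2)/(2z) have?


Step 1: Fixed points satisfy T(z) = z
Step 2: 2z^2 + 8z - 2 = 0
Step 3: Discriminant = 8^2 - 4*2*(-2) = 80
Step 4: Number of fixed points = 2

2


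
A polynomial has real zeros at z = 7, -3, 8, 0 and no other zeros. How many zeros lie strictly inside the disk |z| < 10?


Step 1: Check each root:
  z = 7: |7| = 7 < 10
  z = -3: |-3| = 3 < 10
  z = 8: |8| = 8 < 10
  z = 0: |0| = 0 < 10
Step 2: Count = 4

4


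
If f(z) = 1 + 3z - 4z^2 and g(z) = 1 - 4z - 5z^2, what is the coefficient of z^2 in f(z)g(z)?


Step 1: z^2 term in f*g comes from: (1)*(-5z^2) + (3z)*(-4z) + (-4z^2)*(1)
Step 2: = -5 - 12 - 4
Step 3: = -21

-21


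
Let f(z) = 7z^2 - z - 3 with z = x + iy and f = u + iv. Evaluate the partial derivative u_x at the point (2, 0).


Step 1: f(z) = 7(x+iy)^2 - (x+iy) - 3
Step 2: u = 7(x^2 - y^2) - x - 3
Step 3: u_x = 14x - 1
Step 4: At (2, 0): u_x = 28 - 1 = 27

27


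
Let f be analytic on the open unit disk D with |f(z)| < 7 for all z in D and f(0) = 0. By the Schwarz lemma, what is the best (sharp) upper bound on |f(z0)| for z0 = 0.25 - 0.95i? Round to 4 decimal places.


Step 1: g = f/7 maps D -> D with g(0) = 0, so by the Schwarz lemma |g(z)| <= |z|, i.e. |f(z)| <= 7|z|; this is sharp (f(z) = 7z).
Step 2: |z0|^2 = 0.25^2 + (-0.95)^2 = 0.965
Step 3: |z0| = sqrt(0.965) = 0.982344
Step 4: Best bound = 7 * |z0| = 7 * 0.982344 = 6.8764

6.8764


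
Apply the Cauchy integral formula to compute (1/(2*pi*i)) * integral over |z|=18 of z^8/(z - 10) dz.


Step 1: f(z) = z^8, a = 10 is inside |z| = 18
Step 2: By Cauchy integral formula: (1/(2pi*i)) * integral = f(a)
Step 3: f(10) = 10^8 = 100000000

100000000


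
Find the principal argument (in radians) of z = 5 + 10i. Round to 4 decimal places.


Step 1: z = 5 + 10i
Step 2: arg(z) = atan2(10, 5)
Step 3: arg(z) = 1.1071

1.1071


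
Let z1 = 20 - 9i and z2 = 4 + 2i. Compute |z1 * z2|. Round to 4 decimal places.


Step 1: |z1| = sqrt(20^2 + (-9)^2) = sqrt(481)
Step 2: |z2| = sqrt(4^2 + 2^2) = sqrt(20)
Step 3: |z1*z2| = |z1|*|z2| = sqrt(481) * sqrt(20) = sqrt(481 * 20) = sqrt(9620)
Step 4: = 98.0816

98.0816


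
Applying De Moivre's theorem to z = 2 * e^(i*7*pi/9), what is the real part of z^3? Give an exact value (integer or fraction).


Step 1: By De Moivre's theorem, z^3 = 2^3 * e^(i*3*7*pi/9) = 8 * (cos(7*pi/3) + i*sin(7*pi/3))
Step 2: |z|^3 = 2^3 = 8
Step 3: Reduce the angle mod 2*pi: 7*pi/3 - 2*pi = pi/3
Step 4: cos(pi/3) = 1/2
Step 5: Re(z^3) = 8 * 1/2 = 4

4


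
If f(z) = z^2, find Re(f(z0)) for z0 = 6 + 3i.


Step 1: z0 = 6 + 3i
Step 2: z0^2 = 6^2 - 3^2 + 36i
Step 3: real part = 36 - 9 = 27

27


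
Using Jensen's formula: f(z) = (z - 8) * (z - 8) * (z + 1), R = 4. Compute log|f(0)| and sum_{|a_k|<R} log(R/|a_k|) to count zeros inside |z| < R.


Jensen's formula: (1/2pi)*integral log|f(Re^it)|dt = log|f(0)| + sum_{|a_k|<R} log(R/|a_k|)
Step 1: f(0) = (-8) * (-8) * 1 = 64
Step 2: log|f(0)| = log|8| + log|8| + log|-1| = 4.1589
Step 3: Zeros inside |z| < 4: -1
Step 4: Jensen sum = log(4/1) = 1.3863
Step 5: n(R) = number of terms in the Jensen sum = count of zeros inside |z| < 4 = 1

1


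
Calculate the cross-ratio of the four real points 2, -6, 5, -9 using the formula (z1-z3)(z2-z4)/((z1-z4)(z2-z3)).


Step 1: (z1-z3)(z2-z4) = (-3) * 3 = -9
Step 2: (z1-z4)(z2-z3) = 11 * (-11) = -121
Step 3: Cross-ratio = 9/121 = 9/121

9/121


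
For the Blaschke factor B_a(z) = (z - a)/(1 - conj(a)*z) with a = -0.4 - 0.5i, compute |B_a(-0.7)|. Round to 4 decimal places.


Step 1: Numerator z0 - a = -0.7 - (-0.4 - 0.5i) = -0.3 + 0.5i
Step 2: Denominator 1 - conj(a)*z0 = 1 - (-0.4 + 0.5i)*(-0.7) = 0.72 + 0.35i
Step 3: |z0 - a|^2 = (-0.3)^2 + 0.5^2 = 0.34; |1 - conj(a)*z0|^2 = 0.72^2 + 0.35^2 = 0.6409
Step 4: |B_a(-0.7)| = sqrt(0.34 / 0.6409) = sqrt(0.530504)
Step 5: = 0.7284

0.7284


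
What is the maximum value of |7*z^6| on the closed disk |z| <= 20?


Step 1: On |z| = 20, |f(z)| = 7 * |z|^6 = 7 * 20^6
Step 2: By maximum modulus principle, maximum is on boundary.
Step 3: Maximum = 7 * 64000000 = 448000000

448000000


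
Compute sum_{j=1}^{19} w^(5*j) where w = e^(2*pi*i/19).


Step 1: The sum sum_{j=1}^{n} w^(k*j) equals n if n | k, else 0.
Step 2: Here n = 19, k = 5
Step 3: Does n divide k? 19 | 5 -> False
Step 4: Sum = 0

0


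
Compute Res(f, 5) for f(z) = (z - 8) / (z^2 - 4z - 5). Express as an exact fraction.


Step 1: Q(z) = z^2 - 4z - 5 = (z - 5)(z + 1)
Step 2: Q'(z) = 2z - 4
Step 3: Q'(5) = 6, P(5) = -3
Step 4: Res = P(5)/Q'(5) = -3/6 = -1/2

-1/2


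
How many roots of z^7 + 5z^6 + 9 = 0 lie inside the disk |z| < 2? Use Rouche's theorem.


Step 1: On |z| = 2 the three terms have sizes |z^7| = 2^7 = 128, |5z^6| = 5*2^6 = 320, |9| = 9
Step 2: The dominant term is g(z) = 5z^6; let h(z) = z^7 + 9 so f = g + h
Step 3: On |z| = 2: |g| = 320 and |h| <= 128 + 9 = 137
Step 4: Since 320 > 137, |h| < |g| on |z| = 2, so by Rouche f has the same number of zeros as g inside |z| < 2
Step 5: g(z) = 5z^6 has 6 zeros (at the origin, multiplicity 6) inside |z| < 2. Answer = 6

6


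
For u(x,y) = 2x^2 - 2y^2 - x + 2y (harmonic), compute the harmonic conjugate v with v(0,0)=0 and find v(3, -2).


Step 1: v_x = -u_y = 4y - 2
Step 2: v_y = u_x = 4x - 1
Step 3: v = 4xy - 2x - y + C
Step 4: v(0,0) = 0 => C = 0
Step 5: v(3, -2) = -28

-28


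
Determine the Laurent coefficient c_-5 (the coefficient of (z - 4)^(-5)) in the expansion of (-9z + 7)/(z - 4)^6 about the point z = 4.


Step 1: Write the numerator in powers of (z - 4): -9z + 7 = -9(z - 4) + (-9*4 + 7) = -9(z - 4) - 29
Step 2: Divide by (z - 4)^6: f(z) = -29(z - 4)^(-6) - 9(z - 4)^(-5)
Step 3: This finite sum is the Laurent series of f about z = 4.
Step 4: Coefficient of (z - 4)^(-5) = coefficient of (z - 4) in the re-centred numerator = -9

-9


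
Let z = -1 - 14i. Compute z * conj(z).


Step 1: conj(z) = -1 + 14i
Step 2: z * conj(z) = (-1)^2 + (-14)^2
Step 3: = 1 + 196 = 197

197


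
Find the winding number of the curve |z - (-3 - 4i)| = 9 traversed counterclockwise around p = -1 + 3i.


Step 1: Center c = (-3, -4), radius = 9
Step 2: |p - c|^2 = 2^2 + 7^2 = 53
Step 3: r^2 = 81
Step 4: |p-c| < r so winding number = 1

1


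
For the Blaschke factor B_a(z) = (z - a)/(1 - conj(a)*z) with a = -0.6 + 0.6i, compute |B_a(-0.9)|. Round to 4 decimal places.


Step 1: Numerator z0 - a = -0.9 - (-0.6 + 0.6i) = -0.3 - 0.6i
Step 2: Denominator 1 - conj(a)*z0 = 1 - (-0.6 - 0.6i)*(-0.9) = 0.46 - 0.54i
Step 3: |z0 - a|^2 = (-0.3)^2 + (-0.6)^2 = 0.45; |1 - conj(a)*z0|^2 = 0.46^2 + (-0.54)^2 = 0.5032
Step 4: |B_a(-0.9)| = sqrt(0.45 / 0.5032) = sqrt(0.894277)
Step 5: = 0.9457

0.9457


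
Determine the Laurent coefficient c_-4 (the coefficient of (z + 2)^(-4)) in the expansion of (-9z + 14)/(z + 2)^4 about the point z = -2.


Step 1: Write the numerator in powers of (z + 2): -9z + 14 = -9(z + 2) + (-9*(-2) + 14) = -9(z + 2) + 32
Step 2: Divide by (z + 2)^4: f(z) = 32(z + 2)^(-4) - 9(z + 2)^(-3)
Step 3: This finite sum is the Laurent series of f about z = -2.
Step 4: Coefficient of (z + 2)^(-4) = -9*(-2) + 14 = 32

32


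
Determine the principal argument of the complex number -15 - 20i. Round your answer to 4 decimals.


Step 1: z = -15 - 20i
Step 2: arg(z) = atan2(-20, -15)
Step 3: arg(z) = -2.2143

-2.2143


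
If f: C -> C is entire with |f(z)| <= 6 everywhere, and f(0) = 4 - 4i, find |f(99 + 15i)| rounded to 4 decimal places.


Step 1: By Liouville's theorem, a bounded entire function is constant.
Step 2: f(z) = f(0) = 4 - 4i for all z.
Step 3: |f(w)| = |4 - 4i| = sqrt(16 + 16)
Step 4: = 5.6569

5.6569


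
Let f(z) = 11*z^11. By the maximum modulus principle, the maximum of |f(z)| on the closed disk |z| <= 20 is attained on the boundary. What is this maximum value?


Step 1: On |z| = 20, |f(z)| = 11 * |z|^11 = 11 * 20^11
Step 2: By maximum modulus principle, maximum is on boundary.
Step 3: Maximum = 11 * 204800000000000 = 2252800000000000

2252800000000000


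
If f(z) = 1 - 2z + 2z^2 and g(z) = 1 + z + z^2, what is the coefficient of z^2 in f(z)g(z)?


Step 1: z^2 term in f*g comes from: (1)*(z^2) + (-2z)*(z) + (2z^2)*(1)
Step 2: = 1 - 2 + 2
Step 3: = 1

1


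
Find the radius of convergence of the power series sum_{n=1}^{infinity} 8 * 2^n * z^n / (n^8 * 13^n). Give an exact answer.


Step 1: General term a_n = 8 * 2^n / (n^8 * 13^n)
Step 2: By the root test, |a_n|^(1/n) = 8^(1/n) * 2 / (n^(8/n) * 13) -> 2/13 as n -> infinity (since 8^(1/n) -> 1 and n^(8/n) -> 1)
Step 3: R = 1/lim|a_n|^(1/n) = 13/2

13/2


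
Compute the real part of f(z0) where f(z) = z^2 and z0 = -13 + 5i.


Step 1: z0 = -13 + 5i
Step 2: z0^2 = (-13)^2 - 5^2 - 130i
Step 3: real part = 169 - 25 = 144

144


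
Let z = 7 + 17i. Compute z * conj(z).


Step 1: conj(z) = 7 - 17i
Step 2: z * conj(z) = 7^2 + 17^2
Step 3: = 49 + 289 = 338

338


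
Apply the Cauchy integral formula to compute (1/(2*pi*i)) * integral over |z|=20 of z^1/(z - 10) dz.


Step 1: f(z) = z^1, a = 10 is inside |z| = 20
Step 2: By Cauchy integral formula: (1/(2pi*i)) * integral = f(a)
Step 3: f(10) = 10^1 = 10

10


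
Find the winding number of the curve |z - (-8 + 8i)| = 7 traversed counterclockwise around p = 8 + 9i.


Step 1: Center c = (-8, 8), radius = 7
Step 2: |p - c|^2 = 16^2 + 1^2 = 257
Step 3: r^2 = 49
Step 4: |p-c| > r so winding number = 0

0


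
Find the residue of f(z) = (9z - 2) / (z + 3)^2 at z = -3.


Step 1: Pole of order 2 at z = -3
Step 2: Res = lim d/dz [(z + 3)^2 * f(z)] as z -> -3
Step 3: (z + 3)^2 * f(z) = 9z - 2
Step 4: d/dz[9z - 2] = 9

9


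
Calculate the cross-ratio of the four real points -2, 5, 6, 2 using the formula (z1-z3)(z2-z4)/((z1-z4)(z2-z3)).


Step 1: (z1-z3)(z2-z4) = (-8) * 3 = -24
Step 2: (z1-z4)(z2-z3) = (-4) * (-1) = 4
Step 3: Cross-ratio = -24/4 = -6

-6


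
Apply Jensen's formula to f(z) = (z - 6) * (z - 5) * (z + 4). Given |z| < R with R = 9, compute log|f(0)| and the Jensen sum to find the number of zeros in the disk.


Jensen's formula: (1/2pi)*integral log|f(Re^it)|dt = log|f(0)| + sum_{|a_k|<R} log(R/|a_k|)
Step 1: f(0) = (-6) * (-5) * 4 = 120
Step 2: log|f(0)| = log|6| + log|5| + log|-4| = 4.7875
Step 3: Zeros inside |z| < 9: 6, 5, -4
Step 4: Jensen sum = log(9/6) + log(9/5) + log(9/4) = 1.8042
Step 5: n(R) = number of terms in the Jensen sum = count of zeros inside |z| < 9 = 3

3


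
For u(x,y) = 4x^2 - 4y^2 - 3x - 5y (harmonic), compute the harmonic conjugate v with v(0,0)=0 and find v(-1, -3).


Step 1: v_x = -u_y = 8y + 5
Step 2: v_y = u_x = 8x - 3
Step 3: v = 8xy + 5x - 3y + C
Step 4: v(0,0) = 0 => C = 0
Step 5: v(-1, -3) = 28

28


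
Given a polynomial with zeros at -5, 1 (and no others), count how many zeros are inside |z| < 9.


Step 1: Check each root:
  z = -5: |-5| = 5 < 9
  z = 1: |1| = 1 < 9
Step 2: Count = 2

2


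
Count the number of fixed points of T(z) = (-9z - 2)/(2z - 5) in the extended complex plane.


Step 1: Fixed points satisfy T(z) = z
Step 2: 2z^2 + 4z + 2 = 0
Step 3: Discriminant = 4^2 - 4*2*2 = 0
Step 4: Number of fixed points = 1

1
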